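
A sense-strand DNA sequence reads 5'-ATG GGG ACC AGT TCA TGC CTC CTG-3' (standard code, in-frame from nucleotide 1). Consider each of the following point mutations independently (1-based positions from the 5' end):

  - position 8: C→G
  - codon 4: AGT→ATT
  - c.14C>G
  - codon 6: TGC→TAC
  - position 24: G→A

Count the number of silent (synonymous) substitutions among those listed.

Codon 3: ACC (Thr) → AGC (Ser) — missense.
Codon 4: AGT (Ser) → ATT (Ile) — missense.
Codon 5: TCA (Ser) → TGA (Stop) — nonsense.
Codon 6: TGC (Cys) → TAC (Tyr) — missense.
Codon 8: CTG (Leu) → CTA (Leu) — synonymous.
Synonymous: 1 of 5.

1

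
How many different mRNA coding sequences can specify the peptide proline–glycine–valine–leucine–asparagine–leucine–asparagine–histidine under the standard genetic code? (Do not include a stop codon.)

Pro: 4 codons.
Gly: 4 codons.
Val: 4 codons.
Leu: 6 codons.
Asn: 2 codons.
Leu: 6 codons.
Asn: 2 codons.
His: 2 codons.
4 × 4 × 4 × 6 × 2 × 6 × 2 × 2 = 18432.

18432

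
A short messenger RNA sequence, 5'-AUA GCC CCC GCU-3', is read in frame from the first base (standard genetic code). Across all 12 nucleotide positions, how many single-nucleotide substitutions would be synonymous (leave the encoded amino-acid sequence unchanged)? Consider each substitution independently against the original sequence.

11

Codon 1 (AUA, Ile): 2 synonymous substitutions.
Codon 2 (GCC, Ala): 3 synonymous substitutions.
Codon 3 (CCC, Pro): 3 synonymous substitutions.
Codon 4 (GCU, Ala): 3 synonymous substitutions.
Total: 2 + 3 + 3 + 3 = 11.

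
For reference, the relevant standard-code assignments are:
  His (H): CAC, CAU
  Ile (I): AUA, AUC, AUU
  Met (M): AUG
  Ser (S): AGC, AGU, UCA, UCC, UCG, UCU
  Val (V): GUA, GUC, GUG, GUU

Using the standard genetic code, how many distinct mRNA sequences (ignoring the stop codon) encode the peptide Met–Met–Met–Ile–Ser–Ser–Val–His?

864

Met: 1 codon.
Met: 1 codon.
Met: 1 codon.
Ile: 3 codons.
Ser: 6 codons.
Ser: 6 codons.
Val: 4 codons.
His: 2 codons.
1 × 1 × 1 × 3 × 6 × 6 × 4 × 2 = 864.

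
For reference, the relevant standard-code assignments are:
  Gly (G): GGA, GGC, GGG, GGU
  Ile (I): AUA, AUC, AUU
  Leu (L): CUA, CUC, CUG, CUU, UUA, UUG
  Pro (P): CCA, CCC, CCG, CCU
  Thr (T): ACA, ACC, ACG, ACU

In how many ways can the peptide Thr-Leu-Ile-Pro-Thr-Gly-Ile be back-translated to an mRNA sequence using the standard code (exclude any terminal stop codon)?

13824

Thr: 4 codons.
Leu: 6 codons.
Ile: 3 codons.
Pro: 4 codons.
Thr: 4 codons.
Gly: 4 codons.
Ile: 3 codons.
4 × 6 × 3 × 4 × 4 × 4 × 3 = 13824.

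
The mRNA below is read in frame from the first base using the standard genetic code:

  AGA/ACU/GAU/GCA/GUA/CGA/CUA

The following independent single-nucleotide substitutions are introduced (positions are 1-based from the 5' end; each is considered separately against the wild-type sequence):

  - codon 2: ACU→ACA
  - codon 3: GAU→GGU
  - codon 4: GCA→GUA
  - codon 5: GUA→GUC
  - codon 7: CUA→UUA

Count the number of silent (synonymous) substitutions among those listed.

3

Codon 2: ACU (Thr) → ACA (Thr) — synonymous.
Codon 3: GAU (Asp) → GGU (Gly) — missense.
Codon 4: GCA (Ala) → GUA (Val) — missense.
Codon 5: GUA (Val) → GUC (Val) — synonymous.
Codon 7: CUA (Leu) → UUA (Leu) — synonymous.
Synonymous: 3 of 5.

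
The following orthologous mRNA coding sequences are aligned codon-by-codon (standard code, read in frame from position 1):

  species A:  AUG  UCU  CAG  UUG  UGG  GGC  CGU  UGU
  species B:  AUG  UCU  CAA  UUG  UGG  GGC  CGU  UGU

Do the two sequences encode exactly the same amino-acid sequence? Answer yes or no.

yes

Codon 1: AUG Met / AUG Met — identical.
Codon 2: UCU Ser / UCU Ser — identical.
Codon 3: CAG Gln / CAA Gln — synonymous.
Codon 4: UUG Leu / UUG Leu — identical.
Codon 5: UGG Trp / UGG Trp — identical.
Codon 6: GGC Gly / GGC Gly — identical.
Codon 7: CGU Arg / CGU Arg — identical.
Codon 8: UGU Cys / UGU Cys — identical.
Nonsynonymous differences: 0 → same protein.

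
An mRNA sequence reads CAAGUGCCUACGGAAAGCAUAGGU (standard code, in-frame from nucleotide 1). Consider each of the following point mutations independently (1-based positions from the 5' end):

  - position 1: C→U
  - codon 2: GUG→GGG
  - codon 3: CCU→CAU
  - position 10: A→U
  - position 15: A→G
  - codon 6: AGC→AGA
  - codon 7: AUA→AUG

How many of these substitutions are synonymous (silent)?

1

Codon 1: CAA (Gln) → UAA (Stop) — nonsense.
Codon 2: GUG (Val) → GGG (Gly) — missense.
Codon 3: CCU (Pro) → CAU (His) — missense.
Codon 4: ACG (Thr) → UCG (Ser) — missense.
Codon 5: GAA (Glu) → GAG (Glu) — synonymous.
Codon 6: AGC (Ser) → AGA (Arg) — missense.
Codon 7: AUA (Ile) → AUG (Met) — missense.
Synonymous: 1 of 7.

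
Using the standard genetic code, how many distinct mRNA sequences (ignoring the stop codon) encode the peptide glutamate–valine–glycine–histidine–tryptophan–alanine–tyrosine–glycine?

Glu: 2 codons.
Val: 4 codons.
Gly: 4 codons.
His: 2 codons.
Trp: 1 codon.
Ala: 4 codons.
Tyr: 2 codons.
Gly: 4 codons.
2 × 4 × 4 × 2 × 1 × 4 × 2 × 4 = 2048.

2048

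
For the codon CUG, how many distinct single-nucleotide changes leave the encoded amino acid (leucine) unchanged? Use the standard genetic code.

Position 1: UUG → 1 synonymous.
Position 2: none → 0 synonymous.
Position 3: CUU, CUC, CUA → 3 synonymous.
Total: 1 + 0 + 3 = 4.

4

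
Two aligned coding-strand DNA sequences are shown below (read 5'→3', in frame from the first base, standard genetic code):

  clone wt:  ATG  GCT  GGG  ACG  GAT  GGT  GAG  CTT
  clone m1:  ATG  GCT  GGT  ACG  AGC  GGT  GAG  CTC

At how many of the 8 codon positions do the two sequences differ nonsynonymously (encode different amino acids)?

1

Codon 1: ATG Met / ATG Met — identical.
Codon 2: GCT Ala / GCT Ala — identical.
Codon 3: GGG Gly / GGT Gly — synonymous.
Codon 4: ACG Thr / ACG Thr — identical.
Codon 5: GAT Asp / AGC Ser — nonsynonymous.
Codon 6: GGT Gly / GGT Gly — identical.
Codon 7: GAG Glu / GAG Glu — identical.
Codon 8: CTT Leu / CTC Leu — synonymous.
Nonsynonymous differences: 1.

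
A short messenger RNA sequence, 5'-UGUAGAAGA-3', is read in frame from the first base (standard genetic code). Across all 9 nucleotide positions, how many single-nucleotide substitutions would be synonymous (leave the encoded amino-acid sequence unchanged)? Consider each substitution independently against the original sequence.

5

Codon 1 (UGU, Cys): 1 synonymous substitution.
Codon 2 (AGA, Arg): 2 synonymous substitutions.
Codon 3 (AGA, Arg): 2 synonymous substitutions.
Total: 1 + 2 + 2 = 5.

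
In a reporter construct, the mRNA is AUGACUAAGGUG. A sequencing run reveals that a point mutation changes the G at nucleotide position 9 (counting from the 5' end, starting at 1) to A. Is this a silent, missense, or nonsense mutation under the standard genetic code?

Position 9 falls in codon 3: AAG → Lys.
After the substitution the codon is AAA → Lys.
Both encode Lys, so the change is synonymous.

silent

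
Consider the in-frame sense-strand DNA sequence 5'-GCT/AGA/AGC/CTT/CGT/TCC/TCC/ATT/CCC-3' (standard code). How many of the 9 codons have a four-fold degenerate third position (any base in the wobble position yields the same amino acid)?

6

Codon 1 GCT (Ala): third position 4-fold.
Codon 2 AGA (Arg): third position 2-fold.
Codon 3 AGC (Ser): third position 2-fold.
Codon 4 CTT (Leu): third position 4-fold.
Codon 5 CGT (Arg): third position 4-fold.
Codon 6 TCC (Ser): third position 4-fold.
Codon 7 TCC (Ser): third position 4-fold.
Codon 8 ATT (Ile): third position 3-fold.
Codon 9 CCC (Pro): third position 4-fold.
Four-fold degenerate third positions: 6.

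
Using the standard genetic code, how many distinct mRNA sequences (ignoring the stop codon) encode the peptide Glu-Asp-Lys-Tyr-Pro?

64

Glu: 2 codons.
Asp: 2 codons.
Lys: 2 codons.
Tyr: 2 codons.
Pro: 4 codons.
2 × 2 × 2 × 2 × 4 = 64.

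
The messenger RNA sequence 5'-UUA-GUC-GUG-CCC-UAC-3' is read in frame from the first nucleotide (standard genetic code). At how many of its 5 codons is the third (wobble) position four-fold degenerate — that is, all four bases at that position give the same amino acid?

Codon 1 UUA (Leu): third position 2-fold.
Codon 2 GUC (Val): third position 4-fold.
Codon 3 GUG (Val): third position 4-fold.
Codon 4 CCC (Pro): third position 4-fold.
Codon 5 UAC (Tyr): third position 2-fold.
Four-fold degenerate third positions: 3.

3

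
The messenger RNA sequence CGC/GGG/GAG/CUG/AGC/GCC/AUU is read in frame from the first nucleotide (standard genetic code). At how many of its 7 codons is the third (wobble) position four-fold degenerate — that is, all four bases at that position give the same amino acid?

Codon 1 CGC (Arg): third position 4-fold.
Codon 2 GGG (Gly): third position 4-fold.
Codon 3 GAG (Glu): third position 2-fold.
Codon 4 CUG (Leu): third position 4-fold.
Codon 5 AGC (Ser): third position 2-fold.
Codon 6 GCC (Ala): third position 4-fold.
Codon 7 AUU (Ile): third position 3-fold.
Four-fold degenerate third positions: 4.

4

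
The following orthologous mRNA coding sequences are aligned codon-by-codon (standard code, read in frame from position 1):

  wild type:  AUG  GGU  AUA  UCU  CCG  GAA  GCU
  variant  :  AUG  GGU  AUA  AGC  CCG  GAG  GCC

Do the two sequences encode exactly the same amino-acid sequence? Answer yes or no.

yes

Codon 1: AUG Met / AUG Met — identical.
Codon 2: GGU Gly / GGU Gly — identical.
Codon 3: AUA Ile / AUA Ile — identical.
Codon 4: UCU Ser / AGC Ser — synonymous.
Codon 5: CCG Pro / CCG Pro — identical.
Codon 6: GAA Glu / GAG Glu — synonymous.
Codon 7: GCU Ala / GCC Ala — synonymous.
Nonsynonymous differences: 0 → same protein.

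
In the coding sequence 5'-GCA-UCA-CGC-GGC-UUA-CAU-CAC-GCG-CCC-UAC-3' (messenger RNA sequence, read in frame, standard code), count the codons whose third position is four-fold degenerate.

6

Codon 1 GCA (Ala): third position 4-fold.
Codon 2 UCA (Ser): third position 4-fold.
Codon 3 CGC (Arg): third position 4-fold.
Codon 4 GGC (Gly): third position 4-fold.
Codon 5 UUA (Leu): third position 2-fold.
Codon 6 CAU (His): third position 2-fold.
Codon 7 CAC (His): third position 2-fold.
Codon 8 GCG (Ala): third position 4-fold.
Codon 9 CCC (Pro): third position 4-fold.
Codon 10 UAC (Tyr): third position 2-fold.
Four-fold degenerate third positions: 6.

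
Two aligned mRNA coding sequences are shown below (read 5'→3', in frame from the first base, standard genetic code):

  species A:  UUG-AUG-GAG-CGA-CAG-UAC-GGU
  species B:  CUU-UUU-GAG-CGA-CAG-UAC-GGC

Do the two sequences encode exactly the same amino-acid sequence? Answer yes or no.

no

Codon 1: UUG Leu / CUU Leu — synonymous.
Codon 2: AUG Met / UUU Phe — nonsynonymous.
Codon 3: GAG Glu / GAG Glu — identical.
Codon 4: CGA Arg / CGA Arg — identical.
Codon 5: CAG Gln / CAG Gln — identical.
Codon 6: UAC Tyr / UAC Tyr — identical.
Codon 7: GGU Gly / GGC Gly — synonymous.
Nonsynonymous differences: 1 → different protein.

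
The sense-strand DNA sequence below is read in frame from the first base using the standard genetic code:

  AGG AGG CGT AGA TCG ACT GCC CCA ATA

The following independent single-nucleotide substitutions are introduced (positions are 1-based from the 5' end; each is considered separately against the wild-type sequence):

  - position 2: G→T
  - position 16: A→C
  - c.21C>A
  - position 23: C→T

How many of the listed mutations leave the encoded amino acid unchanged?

Codon 1: AGG (Arg) → ATG (Met) — missense.
Codon 6: ACT (Thr) → CCT (Pro) — missense.
Codon 7: GCC (Ala) → GCA (Ala) — synonymous.
Codon 8: CCA (Pro) → CTA (Leu) — missense.
Synonymous: 1 of 4.

1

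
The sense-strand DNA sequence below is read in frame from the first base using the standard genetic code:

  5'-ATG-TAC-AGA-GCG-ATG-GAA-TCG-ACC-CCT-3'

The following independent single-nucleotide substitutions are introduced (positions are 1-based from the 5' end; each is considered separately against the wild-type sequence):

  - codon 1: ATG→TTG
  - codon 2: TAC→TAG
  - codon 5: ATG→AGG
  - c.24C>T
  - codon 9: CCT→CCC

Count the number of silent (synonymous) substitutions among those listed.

Codon 1: ATG (Met) → TTG (Leu) — missense.
Codon 2: TAC (Tyr) → TAG (Stop) — nonsense.
Codon 5: ATG (Met) → AGG (Arg) — missense.
Codon 8: ACC (Thr) → ACT (Thr) — synonymous.
Codon 9: CCT (Pro) → CCC (Pro) — synonymous.
Synonymous: 2 of 5.

2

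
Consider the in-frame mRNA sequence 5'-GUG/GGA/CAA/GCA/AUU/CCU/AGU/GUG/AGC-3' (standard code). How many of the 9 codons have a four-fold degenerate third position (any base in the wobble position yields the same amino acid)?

Codon 1 GUG (Val): third position 4-fold.
Codon 2 GGA (Gly): third position 4-fold.
Codon 3 CAA (Gln): third position 2-fold.
Codon 4 GCA (Ala): third position 4-fold.
Codon 5 AUU (Ile): third position 3-fold.
Codon 6 CCU (Pro): third position 4-fold.
Codon 7 AGU (Ser): third position 2-fold.
Codon 8 GUG (Val): third position 4-fold.
Codon 9 AGC (Ser): third position 2-fold.
Four-fold degenerate third positions: 5.

5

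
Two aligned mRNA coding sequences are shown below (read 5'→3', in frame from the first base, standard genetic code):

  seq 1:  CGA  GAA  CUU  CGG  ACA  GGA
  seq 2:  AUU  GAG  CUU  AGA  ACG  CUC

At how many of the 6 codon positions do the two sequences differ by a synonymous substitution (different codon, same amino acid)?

3

Codon 1: CGA Arg / AUU Ile — nonsynonymous.
Codon 2: GAA Glu / GAG Glu — synonymous.
Codon 3: CUU Leu / CUU Leu — identical.
Codon 4: CGG Arg / AGA Arg — synonymous.
Codon 5: ACA Thr / ACG Thr — synonymous.
Codon 6: GGA Gly / CUC Leu — nonsynonymous.
Synonymous differences: 3.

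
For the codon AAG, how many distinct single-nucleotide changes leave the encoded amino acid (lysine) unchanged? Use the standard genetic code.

1

Position 1: none → 0 synonymous.
Position 2: none → 0 synonymous.
Position 3: AAA → 1 synonymous.
Total: 0 + 0 + 1 = 1.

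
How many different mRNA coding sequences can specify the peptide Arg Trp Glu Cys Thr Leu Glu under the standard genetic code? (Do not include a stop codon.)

Arg: 6 codons.
Trp: 1 codon.
Glu: 2 codons.
Cys: 2 codons.
Thr: 4 codons.
Leu: 6 codons.
Glu: 2 codons.
6 × 1 × 2 × 2 × 4 × 6 × 2 = 1152.

1152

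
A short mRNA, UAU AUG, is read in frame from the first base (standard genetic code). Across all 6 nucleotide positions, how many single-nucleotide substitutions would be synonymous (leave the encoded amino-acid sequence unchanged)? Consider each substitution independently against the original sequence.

1

Codon 1 (UAU, Tyr): 1 synonymous substitution.
Codon 2 (AUG, Met): 0 synonymous substitutions.
Total: 1 + 0 = 1.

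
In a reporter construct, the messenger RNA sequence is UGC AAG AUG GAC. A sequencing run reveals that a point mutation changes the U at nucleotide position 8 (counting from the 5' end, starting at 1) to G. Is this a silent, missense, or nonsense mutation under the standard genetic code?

Position 8 falls in codon 3: AUG → Met.
After the substitution the codon is AGG → Arg.
Met ≠ Arg, so this is a missense mutation.

missense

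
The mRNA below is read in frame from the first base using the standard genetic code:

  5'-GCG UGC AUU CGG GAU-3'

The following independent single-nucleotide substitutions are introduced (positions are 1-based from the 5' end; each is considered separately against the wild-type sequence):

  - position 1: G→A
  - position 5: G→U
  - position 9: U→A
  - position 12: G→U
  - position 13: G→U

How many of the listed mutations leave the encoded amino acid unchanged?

2

Codon 1: GCG (Ala) → ACG (Thr) — missense.
Codon 2: UGC (Cys) → UUC (Phe) — missense.
Codon 3: AUU (Ile) → AUA (Ile) — synonymous.
Codon 4: CGG (Arg) → CGU (Arg) — synonymous.
Codon 5: GAU (Asp) → UAU (Tyr) — missense.
Synonymous: 2 of 5.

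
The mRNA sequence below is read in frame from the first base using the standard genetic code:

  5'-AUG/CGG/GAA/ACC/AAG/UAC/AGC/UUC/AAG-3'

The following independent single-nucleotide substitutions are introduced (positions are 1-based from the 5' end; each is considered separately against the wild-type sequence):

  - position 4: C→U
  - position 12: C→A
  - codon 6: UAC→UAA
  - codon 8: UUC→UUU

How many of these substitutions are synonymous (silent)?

Codon 2: CGG (Arg) → UGG (Trp) — missense.
Codon 4: ACC (Thr) → ACA (Thr) — synonymous.
Codon 6: UAC (Tyr) → UAA (Stop) — nonsense.
Codon 8: UUC (Phe) → UUU (Phe) — synonymous.
Synonymous: 2 of 4.

2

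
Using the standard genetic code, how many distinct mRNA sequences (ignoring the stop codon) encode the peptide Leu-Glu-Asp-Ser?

Leu: 6 codons.
Glu: 2 codons.
Asp: 2 codons.
Ser: 6 codons.
6 × 2 × 2 × 6 = 144.

144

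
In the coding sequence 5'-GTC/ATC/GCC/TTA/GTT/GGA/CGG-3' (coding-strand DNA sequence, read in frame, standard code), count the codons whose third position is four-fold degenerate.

Codon 1 GTC (Val): third position 4-fold.
Codon 2 ATC (Ile): third position 3-fold.
Codon 3 GCC (Ala): third position 4-fold.
Codon 4 TTA (Leu): third position 2-fold.
Codon 5 GTT (Val): third position 4-fold.
Codon 6 GGA (Gly): third position 4-fold.
Codon 7 CGG (Arg): third position 4-fold.
Four-fold degenerate third positions: 5.

5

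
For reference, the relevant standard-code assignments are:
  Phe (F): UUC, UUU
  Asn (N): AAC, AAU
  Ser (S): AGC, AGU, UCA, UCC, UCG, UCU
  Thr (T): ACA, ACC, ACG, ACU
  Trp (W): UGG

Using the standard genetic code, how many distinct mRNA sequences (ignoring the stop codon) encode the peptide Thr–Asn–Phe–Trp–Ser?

Thr: 4 codons.
Asn: 2 codons.
Phe: 2 codons.
Trp: 1 codon.
Ser: 6 codons.
4 × 2 × 2 × 1 × 6 = 96.

96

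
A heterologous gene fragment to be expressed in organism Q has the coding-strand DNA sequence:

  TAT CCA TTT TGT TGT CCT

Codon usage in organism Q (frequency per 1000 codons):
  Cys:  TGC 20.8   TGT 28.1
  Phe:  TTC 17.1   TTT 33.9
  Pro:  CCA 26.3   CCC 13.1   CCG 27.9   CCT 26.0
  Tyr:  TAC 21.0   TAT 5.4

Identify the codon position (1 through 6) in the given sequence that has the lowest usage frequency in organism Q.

1

Codon 1 TAT (Tyr): 5.4 per 1000.
Codon 2 CCA (Pro): 26.3 per 1000.
Codon 3 TTT (Phe): 33.9 per 1000.
Codon 4 TGT (Cys): 28.1 per 1000.
Codon 5 TGT (Cys): 28.1 per 1000.
Codon 6 CCT (Pro): 26.0 per 1000.
Lowest frequency is 5.4 at codon 1.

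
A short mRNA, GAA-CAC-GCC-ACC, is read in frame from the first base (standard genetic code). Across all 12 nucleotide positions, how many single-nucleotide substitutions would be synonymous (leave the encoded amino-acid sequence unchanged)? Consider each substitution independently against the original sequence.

Codon 1 (GAA, Glu): 1 synonymous substitution.
Codon 2 (CAC, His): 1 synonymous substitution.
Codon 3 (GCC, Ala): 3 synonymous substitutions.
Codon 4 (ACC, Thr): 3 synonymous substitutions.
Total: 1 + 1 + 3 + 3 = 8.

8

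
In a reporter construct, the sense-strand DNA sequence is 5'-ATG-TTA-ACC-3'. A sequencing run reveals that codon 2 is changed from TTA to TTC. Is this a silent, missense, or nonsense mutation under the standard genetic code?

Position 6 falls in codon 2: TTA → Leu.
After the substitution the codon is TTC → Phe.
Leu ≠ Phe, so this is a missense mutation.

missense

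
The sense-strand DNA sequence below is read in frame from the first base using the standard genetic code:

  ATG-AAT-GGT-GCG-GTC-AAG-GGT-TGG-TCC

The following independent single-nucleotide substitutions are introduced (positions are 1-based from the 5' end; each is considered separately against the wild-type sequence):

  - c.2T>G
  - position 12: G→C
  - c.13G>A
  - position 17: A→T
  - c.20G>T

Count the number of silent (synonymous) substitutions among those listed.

Codon 1: ATG (Met) → AGG (Arg) — missense.
Codon 4: GCG (Ala) → GCC (Ala) — synonymous.
Codon 5: GTC (Val) → ATC (Ile) — missense.
Codon 6: AAG (Lys) → ATG (Met) — missense.
Codon 7: GGT (Gly) → GTT (Val) — missense.
Synonymous: 1 of 5.

1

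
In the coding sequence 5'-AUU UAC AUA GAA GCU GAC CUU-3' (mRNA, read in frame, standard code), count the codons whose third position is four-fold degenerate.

2

Codon 1 AUU (Ile): third position 3-fold.
Codon 2 UAC (Tyr): third position 2-fold.
Codon 3 AUA (Ile): third position 3-fold.
Codon 4 GAA (Glu): third position 2-fold.
Codon 5 GCU (Ala): third position 4-fold.
Codon 6 GAC (Asp): third position 2-fold.
Codon 7 CUU (Leu): third position 4-fold.
Four-fold degenerate third positions: 2.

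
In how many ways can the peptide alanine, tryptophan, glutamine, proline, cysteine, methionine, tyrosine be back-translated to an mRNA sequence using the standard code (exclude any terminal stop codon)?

Ala: 4 codons.
Trp: 1 codon.
Gln: 2 codons.
Pro: 4 codons.
Cys: 2 codons.
Met: 1 codon.
Tyr: 2 codons.
4 × 1 × 2 × 4 × 2 × 1 × 2 = 128.

128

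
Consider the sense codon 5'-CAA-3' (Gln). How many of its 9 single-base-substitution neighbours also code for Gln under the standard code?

1

Position 1: none → 0 synonymous.
Position 2: none → 0 synonymous.
Position 3: CAG → 1 synonymous.
Total: 0 + 0 + 1 = 1.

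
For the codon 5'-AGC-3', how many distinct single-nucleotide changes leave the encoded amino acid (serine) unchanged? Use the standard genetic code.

1

Position 1: none → 0 synonymous.
Position 2: none → 0 synonymous.
Position 3: AGU → 1 synonymous.
Total: 0 + 0 + 1 = 1.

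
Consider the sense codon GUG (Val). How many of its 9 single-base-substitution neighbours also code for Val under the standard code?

3

Position 1: none → 0 synonymous.
Position 2: none → 0 synonymous.
Position 3: GUU, GUC, GUA → 3 synonymous.
Total: 0 + 0 + 3 = 3.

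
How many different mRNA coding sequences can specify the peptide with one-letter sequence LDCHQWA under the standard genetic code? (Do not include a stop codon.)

Leu: 6 codons.
Asp: 2 codons.
Cys: 2 codons.
His: 2 codons.
Gln: 2 codons.
Trp: 1 codon.
Ala: 4 codons.
6 × 2 × 2 × 2 × 2 × 1 × 4 = 384.

384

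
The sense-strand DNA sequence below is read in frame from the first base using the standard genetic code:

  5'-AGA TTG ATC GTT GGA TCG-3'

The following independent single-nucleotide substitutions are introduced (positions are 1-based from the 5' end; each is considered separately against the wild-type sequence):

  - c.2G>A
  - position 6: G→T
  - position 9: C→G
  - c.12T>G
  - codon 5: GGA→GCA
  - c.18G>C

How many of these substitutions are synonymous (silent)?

2

Codon 1: AGA (Arg) → AAA (Lys) — missense.
Codon 2: TTG (Leu) → TTT (Phe) — missense.
Codon 3: ATC (Ile) → ATG (Met) — missense.
Codon 4: GTT (Val) → GTG (Val) — synonymous.
Codon 5: GGA (Gly) → GCA (Ala) — missense.
Codon 6: TCG (Ser) → TCC (Ser) — synonymous.
Synonymous: 2 of 6.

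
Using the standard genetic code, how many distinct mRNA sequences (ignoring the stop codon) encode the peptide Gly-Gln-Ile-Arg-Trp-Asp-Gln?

Gly: 4 codons.
Gln: 2 codons.
Ile: 3 codons.
Arg: 6 codons.
Trp: 1 codon.
Asp: 2 codons.
Gln: 2 codons.
4 × 2 × 3 × 6 × 1 × 2 × 2 = 576.

576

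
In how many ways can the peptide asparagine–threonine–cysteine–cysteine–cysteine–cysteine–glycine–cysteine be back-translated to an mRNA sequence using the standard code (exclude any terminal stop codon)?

1024

Asn: 2 codons.
Thr: 4 codons.
Cys: 2 codons.
Cys: 2 codons.
Cys: 2 codons.
Cys: 2 codons.
Gly: 4 codons.
Cys: 2 codons.
2 × 4 × 2 × 2 × 2 × 2 × 4 × 2 = 1024.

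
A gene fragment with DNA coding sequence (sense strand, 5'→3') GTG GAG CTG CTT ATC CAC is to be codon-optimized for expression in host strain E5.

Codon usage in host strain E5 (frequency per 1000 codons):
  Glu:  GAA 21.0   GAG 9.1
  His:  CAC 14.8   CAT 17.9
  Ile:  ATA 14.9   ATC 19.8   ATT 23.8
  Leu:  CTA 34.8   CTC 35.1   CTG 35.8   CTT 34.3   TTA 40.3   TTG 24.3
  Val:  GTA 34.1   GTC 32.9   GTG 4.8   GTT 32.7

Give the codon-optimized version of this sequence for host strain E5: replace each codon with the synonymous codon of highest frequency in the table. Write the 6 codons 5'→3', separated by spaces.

Codon 1 (Val): best is GTA at 34.1.
Codon 2 (Glu): best is GAA at 21.0.
Codon 3 (Leu): best is TTA at 40.3.
Codon 4 (Leu): best is TTA at 40.3.
Codon 5 (Ile): best is ATT at 23.8.
Codon 6 (His): best is CAT at 17.9.

GTA GAA TTA TTA ATT CAT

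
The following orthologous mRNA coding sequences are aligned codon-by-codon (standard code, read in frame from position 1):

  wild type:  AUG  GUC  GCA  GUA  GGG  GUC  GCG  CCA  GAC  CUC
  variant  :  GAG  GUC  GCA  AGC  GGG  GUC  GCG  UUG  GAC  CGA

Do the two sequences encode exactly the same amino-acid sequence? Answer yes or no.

Codon 1: AUG Met / GAG Glu — nonsynonymous.
Codon 2: GUC Val / GUC Val — identical.
Codon 3: GCA Ala / GCA Ala — identical.
Codon 4: GUA Val / AGC Ser — nonsynonymous.
Codon 5: GGG Gly / GGG Gly — identical.
Codon 6: GUC Val / GUC Val — identical.
Codon 7: GCG Ala / GCG Ala — identical.
Codon 8: CCA Pro / UUG Leu — nonsynonymous.
Codon 9: GAC Asp / GAC Asp — identical.
Codon 10: CUC Leu / CGA Arg — nonsynonymous.
Nonsynonymous differences: 4 → different protein.

no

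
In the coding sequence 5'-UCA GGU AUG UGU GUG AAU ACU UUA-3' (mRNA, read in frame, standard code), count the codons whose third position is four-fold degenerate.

4

Codon 1 UCA (Ser): third position 4-fold.
Codon 2 GGU (Gly): third position 4-fold.
Codon 3 AUG (Met): third position 1-fold.
Codon 4 UGU (Cys): third position 2-fold.
Codon 5 GUG (Val): third position 4-fold.
Codon 6 AAU (Asn): third position 2-fold.
Codon 7 ACU (Thr): third position 4-fold.
Codon 8 UUA (Leu): third position 2-fold.
Four-fold degenerate third positions: 4.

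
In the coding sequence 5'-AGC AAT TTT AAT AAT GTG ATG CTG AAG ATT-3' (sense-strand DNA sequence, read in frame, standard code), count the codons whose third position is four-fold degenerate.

2

Codon 1 AGC (Ser): third position 2-fold.
Codon 2 AAT (Asn): third position 2-fold.
Codon 3 TTT (Phe): third position 2-fold.
Codon 4 AAT (Asn): third position 2-fold.
Codon 5 AAT (Asn): third position 2-fold.
Codon 6 GTG (Val): third position 4-fold.
Codon 7 ATG (Met): third position 1-fold.
Codon 8 CTG (Leu): third position 4-fold.
Codon 9 AAG (Lys): third position 2-fold.
Codon 10 ATT (Ile): third position 3-fold.
Four-fold degenerate third positions: 2.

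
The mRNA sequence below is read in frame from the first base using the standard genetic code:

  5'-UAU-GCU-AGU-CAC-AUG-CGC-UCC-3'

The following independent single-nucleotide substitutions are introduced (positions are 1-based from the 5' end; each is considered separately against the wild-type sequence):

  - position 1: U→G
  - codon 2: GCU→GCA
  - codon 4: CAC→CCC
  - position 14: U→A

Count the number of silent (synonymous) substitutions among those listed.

1

Codon 1: UAU (Tyr) → GAU (Asp) — missense.
Codon 2: GCU (Ala) → GCA (Ala) — synonymous.
Codon 4: CAC (His) → CCC (Pro) — missense.
Codon 5: AUG (Met) → AAG (Lys) — missense.
Synonymous: 1 of 4.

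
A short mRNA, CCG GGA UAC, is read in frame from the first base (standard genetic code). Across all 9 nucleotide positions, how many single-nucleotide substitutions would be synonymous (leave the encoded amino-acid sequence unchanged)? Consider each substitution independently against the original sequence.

7

Codon 1 (CCG, Pro): 3 synonymous substitutions.
Codon 2 (GGA, Gly): 3 synonymous substitutions.
Codon 3 (UAC, Tyr): 1 synonymous substitution.
Total: 3 + 3 + 1 = 7.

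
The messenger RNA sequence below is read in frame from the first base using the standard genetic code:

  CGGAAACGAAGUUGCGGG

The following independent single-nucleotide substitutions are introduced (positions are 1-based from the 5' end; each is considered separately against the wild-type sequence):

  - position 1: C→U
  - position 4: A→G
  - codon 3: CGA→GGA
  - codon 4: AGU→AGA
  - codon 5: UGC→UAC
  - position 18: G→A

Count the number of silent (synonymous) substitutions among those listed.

Codon 1: CGG (Arg) → UGG (Trp) — missense.
Codon 2: AAA (Lys) → GAA (Glu) — missense.
Codon 3: CGA (Arg) → GGA (Gly) — missense.
Codon 4: AGU (Ser) → AGA (Arg) — missense.
Codon 5: UGC (Cys) → UAC (Tyr) — missense.
Codon 6: GGG (Gly) → GGA (Gly) — synonymous.
Synonymous: 1 of 6.

1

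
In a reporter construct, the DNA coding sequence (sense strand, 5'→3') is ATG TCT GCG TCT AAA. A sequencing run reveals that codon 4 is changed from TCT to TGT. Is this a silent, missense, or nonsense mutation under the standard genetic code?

Position 11 falls in codon 4: TCT → Ser.
After the substitution the codon is TGT → Cys.
Ser ≠ Cys, so this is a missense mutation.

missense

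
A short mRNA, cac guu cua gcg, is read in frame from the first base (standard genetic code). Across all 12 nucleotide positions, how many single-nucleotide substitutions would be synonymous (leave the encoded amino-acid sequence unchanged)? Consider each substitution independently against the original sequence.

Codon 1 (CAC, His): 1 synonymous substitution.
Codon 2 (GUU, Val): 3 synonymous substitutions.
Codon 3 (CUA, Leu): 4 synonymous substitutions.
Codon 4 (GCG, Ala): 3 synonymous substitutions.
Total: 1 + 3 + 4 + 3 = 11.

11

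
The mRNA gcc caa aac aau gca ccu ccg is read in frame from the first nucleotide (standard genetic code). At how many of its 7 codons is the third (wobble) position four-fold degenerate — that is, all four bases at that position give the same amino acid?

4

Codon 1 GCC (Ala): third position 4-fold.
Codon 2 CAA (Gln): third position 2-fold.
Codon 3 AAC (Asn): third position 2-fold.
Codon 4 AAU (Asn): third position 2-fold.
Codon 5 GCA (Ala): third position 4-fold.
Codon 6 CCU (Pro): third position 4-fold.
Codon 7 CCG (Pro): third position 4-fold.
Four-fold degenerate third positions: 4.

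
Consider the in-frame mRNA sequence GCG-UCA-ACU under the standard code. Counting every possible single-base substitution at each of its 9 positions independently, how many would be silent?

Codon 1 (GCG, Ala): 3 synonymous substitutions.
Codon 2 (UCA, Ser): 3 synonymous substitutions.
Codon 3 (ACU, Thr): 3 synonymous substitutions.
Total: 3 + 3 + 3 = 9.

9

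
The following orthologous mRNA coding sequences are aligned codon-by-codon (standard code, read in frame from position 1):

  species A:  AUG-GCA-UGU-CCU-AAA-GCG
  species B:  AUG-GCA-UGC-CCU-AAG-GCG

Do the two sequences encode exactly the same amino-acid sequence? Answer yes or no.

Codon 1: AUG Met / AUG Met — identical.
Codon 2: GCA Ala / GCA Ala — identical.
Codon 3: UGU Cys / UGC Cys — synonymous.
Codon 4: CCU Pro / CCU Pro — identical.
Codon 5: AAA Lys / AAG Lys — synonymous.
Codon 6: GCG Ala / GCG Ala — identical.
Nonsynonymous differences: 0 → same protein.

yes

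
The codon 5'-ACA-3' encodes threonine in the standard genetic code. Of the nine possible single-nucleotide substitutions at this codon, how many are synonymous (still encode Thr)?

3

Position 1: none → 0 synonymous.
Position 2: none → 0 synonymous.
Position 3: ACU, ACC, ACG → 3 synonymous.
Total: 0 + 0 + 3 = 3.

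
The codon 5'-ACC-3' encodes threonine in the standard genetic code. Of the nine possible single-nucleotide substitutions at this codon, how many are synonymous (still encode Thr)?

Position 1: none → 0 synonymous.
Position 2: none → 0 synonymous.
Position 3: ACU, ACA, ACG → 3 synonymous.
Total: 0 + 0 + 3 = 3.

3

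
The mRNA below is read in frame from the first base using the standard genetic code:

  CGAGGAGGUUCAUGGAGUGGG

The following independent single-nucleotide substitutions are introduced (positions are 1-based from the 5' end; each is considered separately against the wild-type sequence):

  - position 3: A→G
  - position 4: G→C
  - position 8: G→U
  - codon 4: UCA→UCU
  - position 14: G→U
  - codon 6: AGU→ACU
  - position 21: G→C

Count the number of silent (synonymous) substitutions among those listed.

Codon 1: CGA (Arg) → CGG (Arg) — synonymous.
Codon 2: GGA (Gly) → CGA (Arg) — missense.
Codon 3: GGU (Gly) → GUU (Val) — missense.
Codon 4: UCA (Ser) → UCU (Ser) — synonymous.
Codon 5: UGG (Trp) → UUG (Leu) — missense.
Codon 6: AGU (Ser) → ACU (Thr) — missense.
Codon 7: GGG (Gly) → GGC (Gly) — synonymous.
Synonymous: 3 of 7.

3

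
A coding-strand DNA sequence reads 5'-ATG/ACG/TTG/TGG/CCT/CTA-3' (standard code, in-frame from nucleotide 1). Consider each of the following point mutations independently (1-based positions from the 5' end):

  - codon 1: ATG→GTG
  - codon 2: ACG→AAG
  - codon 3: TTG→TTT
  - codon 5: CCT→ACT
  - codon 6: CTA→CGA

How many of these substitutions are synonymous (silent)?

0

Codon 1: ATG (Met) → GTG (Val) — missense.
Codon 2: ACG (Thr) → AAG (Lys) — missense.
Codon 3: TTG (Leu) → TTT (Phe) — missense.
Codon 5: CCT (Pro) → ACT (Thr) — missense.
Codon 6: CTA (Leu) → CGA (Arg) — missense.
Synonymous: 0 of 5.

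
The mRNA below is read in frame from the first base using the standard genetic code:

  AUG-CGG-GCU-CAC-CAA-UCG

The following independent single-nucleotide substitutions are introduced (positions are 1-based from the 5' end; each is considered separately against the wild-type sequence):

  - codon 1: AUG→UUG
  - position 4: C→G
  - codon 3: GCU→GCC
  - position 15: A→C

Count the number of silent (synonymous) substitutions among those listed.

1

Codon 1: AUG (Met) → UUG (Leu) — missense.
Codon 2: CGG (Arg) → GGG (Gly) — missense.
Codon 3: GCU (Ala) → GCC (Ala) — synonymous.
Codon 5: CAA (Gln) → CAC (His) — missense.
Synonymous: 1 of 4.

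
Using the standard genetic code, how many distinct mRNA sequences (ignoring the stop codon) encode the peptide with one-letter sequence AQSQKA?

Ala: 4 codons.
Gln: 2 codons.
Ser: 6 codons.
Gln: 2 codons.
Lys: 2 codons.
Ala: 4 codons.
4 × 2 × 6 × 2 × 2 × 4 = 768.

768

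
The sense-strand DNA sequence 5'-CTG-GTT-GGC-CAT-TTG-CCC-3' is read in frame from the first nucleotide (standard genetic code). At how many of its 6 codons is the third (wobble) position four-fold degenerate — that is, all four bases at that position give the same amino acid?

4

Codon 1 CTG (Leu): third position 4-fold.
Codon 2 GTT (Val): third position 4-fold.
Codon 3 GGC (Gly): third position 4-fold.
Codon 4 CAT (His): third position 2-fold.
Codon 5 TTG (Leu): third position 2-fold.
Codon 6 CCC (Pro): third position 4-fold.
Four-fold degenerate third positions: 4.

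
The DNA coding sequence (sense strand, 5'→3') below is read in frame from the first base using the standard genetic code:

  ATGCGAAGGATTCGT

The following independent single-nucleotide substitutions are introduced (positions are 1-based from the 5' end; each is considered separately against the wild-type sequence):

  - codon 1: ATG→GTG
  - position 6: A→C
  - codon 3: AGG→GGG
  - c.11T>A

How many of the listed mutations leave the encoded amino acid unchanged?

Codon 1: ATG (Met) → GTG (Val) — missense.
Codon 2: CGA (Arg) → CGC (Arg) — synonymous.
Codon 3: AGG (Arg) → GGG (Gly) — missense.
Codon 4: ATT (Ile) → AAT (Asn) — missense.
Synonymous: 1 of 4.

1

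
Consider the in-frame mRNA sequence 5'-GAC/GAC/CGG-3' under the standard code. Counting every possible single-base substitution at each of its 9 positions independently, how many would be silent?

Codon 1 (GAC, Asp): 1 synonymous substitution.
Codon 2 (GAC, Asp): 1 synonymous substitution.
Codon 3 (CGG, Arg): 4 synonymous substitutions.
Total: 1 + 1 + 4 = 6.

6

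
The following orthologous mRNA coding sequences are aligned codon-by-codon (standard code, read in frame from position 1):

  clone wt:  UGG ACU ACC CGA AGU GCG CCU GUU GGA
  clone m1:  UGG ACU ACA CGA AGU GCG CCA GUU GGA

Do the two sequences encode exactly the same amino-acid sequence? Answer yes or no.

Codon 1: UGG Trp / UGG Trp — identical.
Codon 2: ACU Thr / ACU Thr — identical.
Codon 3: ACC Thr / ACA Thr — synonymous.
Codon 4: CGA Arg / CGA Arg — identical.
Codon 5: AGU Ser / AGU Ser — identical.
Codon 6: GCG Ala / GCG Ala — identical.
Codon 7: CCU Pro / CCA Pro — synonymous.
Codon 8: GUU Val / GUU Val — identical.
Codon 9: GGA Gly / GGA Gly — identical.
Nonsynonymous differences: 0 → same protein.

yes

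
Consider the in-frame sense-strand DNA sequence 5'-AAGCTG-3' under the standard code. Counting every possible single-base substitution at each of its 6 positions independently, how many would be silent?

Codon 1 (AAG, Lys): 1 synonymous substitution.
Codon 2 (CTG, Leu): 4 synonymous substitutions.
Total: 1 + 4 = 5.

5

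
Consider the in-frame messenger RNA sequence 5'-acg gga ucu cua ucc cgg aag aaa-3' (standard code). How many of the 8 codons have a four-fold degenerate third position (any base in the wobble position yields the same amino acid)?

6

Codon 1 ACG (Thr): third position 4-fold.
Codon 2 GGA (Gly): third position 4-fold.
Codon 3 UCU (Ser): third position 4-fold.
Codon 4 CUA (Leu): third position 4-fold.
Codon 5 UCC (Ser): third position 4-fold.
Codon 6 CGG (Arg): third position 4-fold.
Codon 7 AAG (Lys): third position 2-fold.
Codon 8 AAA (Lys): third position 2-fold.
Four-fold degenerate third positions: 6.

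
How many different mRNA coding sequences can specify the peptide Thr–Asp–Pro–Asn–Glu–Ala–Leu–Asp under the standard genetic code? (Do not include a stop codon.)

Thr: 4 codons.
Asp: 2 codons.
Pro: 4 codons.
Asn: 2 codons.
Glu: 2 codons.
Ala: 4 codons.
Leu: 6 codons.
Asp: 2 codons.
4 × 2 × 4 × 2 × 2 × 4 × 6 × 2 = 6144.

6144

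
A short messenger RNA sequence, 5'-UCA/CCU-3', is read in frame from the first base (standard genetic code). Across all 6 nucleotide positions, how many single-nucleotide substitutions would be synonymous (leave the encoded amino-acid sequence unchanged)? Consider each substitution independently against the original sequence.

6

Codon 1 (UCA, Ser): 3 synonymous substitutions.
Codon 2 (CCU, Pro): 3 synonymous substitutions.
Total: 3 + 3 = 6.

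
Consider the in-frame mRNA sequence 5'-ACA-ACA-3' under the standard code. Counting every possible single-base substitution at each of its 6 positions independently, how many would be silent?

6

Codon 1 (ACA, Thr): 3 synonymous substitutions.
Codon 2 (ACA, Thr): 3 synonymous substitutions.
Total: 3 + 3 = 6.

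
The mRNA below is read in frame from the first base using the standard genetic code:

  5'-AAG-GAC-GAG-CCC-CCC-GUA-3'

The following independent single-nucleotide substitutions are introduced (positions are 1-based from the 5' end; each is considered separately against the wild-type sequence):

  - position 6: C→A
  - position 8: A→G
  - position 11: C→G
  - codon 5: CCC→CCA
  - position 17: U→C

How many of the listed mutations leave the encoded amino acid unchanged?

1

Codon 2: GAC (Asp) → GAA (Glu) — missense.
Codon 3: GAG (Glu) → GGG (Gly) — missense.
Codon 4: CCC (Pro) → CGC (Arg) — missense.
Codon 5: CCC (Pro) → CCA (Pro) — synonymous.
Codon 6: GUA (Val) → GCA (Ala) — missense.
Synonymous: 1 of 5.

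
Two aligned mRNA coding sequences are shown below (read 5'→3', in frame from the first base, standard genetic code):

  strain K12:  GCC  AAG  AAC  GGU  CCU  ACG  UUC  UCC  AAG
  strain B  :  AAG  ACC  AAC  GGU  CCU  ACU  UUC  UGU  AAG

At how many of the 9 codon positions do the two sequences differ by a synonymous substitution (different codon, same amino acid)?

1

Codon 1: GCC Ala / AAG Lys — nonsynonymous.
Codon 2: AAG Lys / ACC Thr — nonsynonymous.
Codon 3: AAC Asn / AAC Asn — identical.
Codon 4: GGU Gly / GGU Gly — identical.
Codon 5: CCU Pro / CCU Pro — identical.
Codon 6: ACG Thr / ACU Thr — synonymous.
Codon 7: UUC Phe / UUC Phe — identical.
Codon 8: UCC Ser / UGU Cys — nonsynonymous.
Codon 9: AAG Lys / AAG Lys — identical.
Synonymous differences: 1.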